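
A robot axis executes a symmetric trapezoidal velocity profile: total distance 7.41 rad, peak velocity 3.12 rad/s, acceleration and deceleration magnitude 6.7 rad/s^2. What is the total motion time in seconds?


t_acc = v/a = 3.12/6.7 = 0.465672 s
d_acc = v^2/(2a) = 0.726448 rad (each ramp)
d_cruise = 7.41 - 2*0.726448 = 5.957104 rad
t_cruise = 5.957104/3.12 = 1.909328 s
t_total = 2*0.465672 + 1.909328 = 2.8407

2.8407 s


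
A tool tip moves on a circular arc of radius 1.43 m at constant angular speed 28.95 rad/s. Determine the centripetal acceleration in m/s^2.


a_c = omega^2 * r = 28.95^2 * 1.43 = 1198.4866

1198.4866 m/s^2


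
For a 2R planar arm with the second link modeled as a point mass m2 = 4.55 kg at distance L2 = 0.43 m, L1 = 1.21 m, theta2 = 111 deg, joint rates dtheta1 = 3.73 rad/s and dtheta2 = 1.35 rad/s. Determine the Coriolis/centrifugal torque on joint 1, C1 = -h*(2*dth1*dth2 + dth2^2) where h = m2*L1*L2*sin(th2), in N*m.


h = m2*L1*L2*sin(th2) = 4.55*1.21*0.43*sin(111 deg) = 2.210126
C1 = -h*(2*3.73*1.35 + 1.35^2) = -2.210126*11.8935 = -26.2861

-26.2861 N*m


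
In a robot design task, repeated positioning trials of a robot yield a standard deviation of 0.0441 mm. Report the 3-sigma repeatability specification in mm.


repeatability = 3*sigma = 3*0.0441 = 0.1323

0.1323 mm


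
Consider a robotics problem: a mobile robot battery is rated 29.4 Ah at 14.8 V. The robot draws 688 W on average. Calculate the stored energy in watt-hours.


E = capacity * V = 29.4*14.8 = 435.1200

435.1200 Wh


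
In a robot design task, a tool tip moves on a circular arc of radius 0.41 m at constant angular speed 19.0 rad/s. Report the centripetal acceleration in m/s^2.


a_c = omega^2 * r = 19.0^2 * 0.41 = 148.0100

148.0100 m/s^2


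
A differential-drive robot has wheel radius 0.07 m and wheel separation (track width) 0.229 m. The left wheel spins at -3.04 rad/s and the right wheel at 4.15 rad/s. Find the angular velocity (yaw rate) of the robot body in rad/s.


omega = r*(wR - wL)/L = 0.07*(4.15 - (-3.04))/0.229 = 2.1978

2.1978 rad/s


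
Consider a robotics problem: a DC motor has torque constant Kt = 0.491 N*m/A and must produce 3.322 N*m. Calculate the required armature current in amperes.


I = tau / Kt = 3.322/0.491 = 6.7658

6.7658 A


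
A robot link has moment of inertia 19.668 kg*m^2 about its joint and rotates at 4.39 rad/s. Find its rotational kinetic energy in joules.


KE = (1/2)*I*omega^2 = 0.5*19.668*4.39^2 = 189.5218

189.5218 J


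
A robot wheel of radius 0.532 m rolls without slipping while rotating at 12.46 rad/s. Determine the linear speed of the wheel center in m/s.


v = omega * r = 12.46 * 0.532 = 6.6287

6.6287 m/s


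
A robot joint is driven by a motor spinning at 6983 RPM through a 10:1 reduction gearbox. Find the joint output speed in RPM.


omega_joint = omega_motor / N = 6983 / 10 = 698.3000

698.3000 RPM


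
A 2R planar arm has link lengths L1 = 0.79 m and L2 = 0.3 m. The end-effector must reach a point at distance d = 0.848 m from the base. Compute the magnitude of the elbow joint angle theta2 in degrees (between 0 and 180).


cos(th2) = (d^2 - L1^2 - L2^2)/(2*L1*L2) = (0.848^2 - 0.79^2 - 0.3^2)/(2*0.79*0.3) = 0.01055696
th2 = acos(0.01055696) = 89.3951 deg

89.3951 degrees


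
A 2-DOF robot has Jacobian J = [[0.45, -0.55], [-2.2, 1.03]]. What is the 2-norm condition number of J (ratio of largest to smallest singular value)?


JJ^T eigenvalues: trace(JJ^T) = 6.4059, det(JJ^T) = det(J)^2 = 0.55726225
s_max^2 = (6.4059 + sqrt(38.80650581))/2 = 6.31769340
s_min^2 = (6.4059 - sqrt(38.80650581))/2 = 0.08820660
kappa = s_max/s_min = sqrt(6.31769340/0.08820660) = 8.4631

8.4631


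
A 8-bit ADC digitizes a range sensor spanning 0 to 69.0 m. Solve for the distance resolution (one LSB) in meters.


res = range / 2^n = 69.0/2^8 = 69.0/256 = 0.2695

0.2695 m


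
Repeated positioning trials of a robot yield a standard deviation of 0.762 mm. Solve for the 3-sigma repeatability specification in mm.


repeatability = 3*sigma = 3*0.762 = 2.2860

2.2860 mm


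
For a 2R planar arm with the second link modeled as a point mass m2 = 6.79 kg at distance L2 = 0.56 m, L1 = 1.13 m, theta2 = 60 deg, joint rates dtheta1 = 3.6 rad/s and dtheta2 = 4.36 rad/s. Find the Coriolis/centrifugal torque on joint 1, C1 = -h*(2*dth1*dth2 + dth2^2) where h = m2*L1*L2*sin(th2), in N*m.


h = m2*L1*L2*sin(th2) = 6.79*1.13*0.56*sin(60 deg) = 3.721062
C1 = -h*(2*3.6*4.36 + 4.36^2) = -3.721062*50.4016 = -187.5475

-187.5475 N*m


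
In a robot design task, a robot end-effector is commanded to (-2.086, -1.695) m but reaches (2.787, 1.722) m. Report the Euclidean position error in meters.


dx = 2.787 - (-2.086) = 4.8730, dy = 1.722 - (-1.695) = 3.4170
err = sqrt(23.746129 + 11.675889) = 5.9516

5.9516 m


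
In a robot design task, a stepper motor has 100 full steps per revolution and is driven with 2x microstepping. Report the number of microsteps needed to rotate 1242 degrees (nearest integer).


step_size = 360/(100*2) = 360/200 = 1.800000 deg
n = 1242/(360/200) = 1242*200/360 = 690

690 steps


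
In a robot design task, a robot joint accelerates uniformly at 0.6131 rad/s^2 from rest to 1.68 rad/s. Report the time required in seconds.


t = delta_omega / alpha = 1.68 / 0.6131 = 2.7402

2.7402 s


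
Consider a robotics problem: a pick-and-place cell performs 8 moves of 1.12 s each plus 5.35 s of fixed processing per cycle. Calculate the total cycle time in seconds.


T = 8*1.12 + 5.35 = 14.3100

14.3100 s


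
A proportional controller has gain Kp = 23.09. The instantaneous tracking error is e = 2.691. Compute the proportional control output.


u_P = Kp * e = 23.09 * 2.691 = 62.1352

62.1352


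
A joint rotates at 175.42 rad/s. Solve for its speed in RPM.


RPM = 175.42 * 60/(2*pi) = 1675.1376

1675.1376 RPM


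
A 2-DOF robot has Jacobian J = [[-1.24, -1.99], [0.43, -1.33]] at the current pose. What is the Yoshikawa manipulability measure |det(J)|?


det(J) = -1.24*-1.33 - (-1.99)*(0.43) = 2.5049
|det(J)| = 2.5049

2.5049


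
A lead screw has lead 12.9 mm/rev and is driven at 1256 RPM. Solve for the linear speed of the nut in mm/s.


v = lead * (RPM/60) = 12.9*1256/60 = 270.0400

270.0400 mm/s


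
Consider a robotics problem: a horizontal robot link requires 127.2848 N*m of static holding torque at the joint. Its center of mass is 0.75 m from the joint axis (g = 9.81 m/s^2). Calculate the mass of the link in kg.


m = tau / (g*L) = 127.2848 / (9.81 * 0.75) = 17.3000

17.3000 kg


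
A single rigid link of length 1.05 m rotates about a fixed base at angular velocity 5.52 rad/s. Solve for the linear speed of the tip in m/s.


v = L*omega = 1.05 * 5.52 = 5.7960

5.7960 m/s


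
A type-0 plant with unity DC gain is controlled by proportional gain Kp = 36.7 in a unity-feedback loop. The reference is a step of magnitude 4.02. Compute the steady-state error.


e_ss = R/(1 + Kp) = 4.02/(1 + 36.7) = 4.02/37.7000 = 0.1066

0.1066


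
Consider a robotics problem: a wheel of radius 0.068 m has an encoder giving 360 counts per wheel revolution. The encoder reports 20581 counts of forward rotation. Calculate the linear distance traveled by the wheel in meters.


revs = 20581/360 = 57.169444
d = revs * 2*pi*r = 57.169444 * 2*pi*0.068 = 24.4260

24.4260 m


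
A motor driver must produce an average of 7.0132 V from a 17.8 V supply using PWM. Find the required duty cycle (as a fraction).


D = V_avg/V_supply = 7.0132/17.8 = 0.3940

0.3940


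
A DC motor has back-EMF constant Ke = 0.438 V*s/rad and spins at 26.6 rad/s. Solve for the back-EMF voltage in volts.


V_emf = Ke * omega = 0.438*26.6 = 11.6508

11.6508 V


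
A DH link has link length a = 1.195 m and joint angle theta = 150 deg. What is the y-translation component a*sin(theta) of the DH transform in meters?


a*sin(theta) = 1.195*sin(150 deg) = 0.5975

0.5975 m


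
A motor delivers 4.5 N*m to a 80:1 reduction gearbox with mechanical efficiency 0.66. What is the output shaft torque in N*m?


tau_out = tau_in * N * eta = 4.5 * 80 * 0.66 = 237.6000

237.6000 N*m


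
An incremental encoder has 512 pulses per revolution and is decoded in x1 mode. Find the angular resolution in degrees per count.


resolution = 360 / (PPR * 1) = 360 / 512 = 0.7031

0.7031 degrees


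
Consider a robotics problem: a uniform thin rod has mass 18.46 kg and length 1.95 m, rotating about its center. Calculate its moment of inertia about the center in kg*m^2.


I = (1/12)*m*L^2 = (1/12)*18.46*1.95^2 = 5.8495

5.8495 kg*m^2


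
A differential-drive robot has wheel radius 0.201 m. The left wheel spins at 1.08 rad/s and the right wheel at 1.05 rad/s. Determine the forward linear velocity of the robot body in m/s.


v = r*(wR + wL)/2 = 0.201*(1.05 + 1.08)/2 = 0.2141

0.2141 m/s


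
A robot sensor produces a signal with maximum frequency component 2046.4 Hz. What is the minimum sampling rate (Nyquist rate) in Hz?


f_s,min = 2*f_max = 2*2046.4 = 4092.8000

4092.8000 Hz


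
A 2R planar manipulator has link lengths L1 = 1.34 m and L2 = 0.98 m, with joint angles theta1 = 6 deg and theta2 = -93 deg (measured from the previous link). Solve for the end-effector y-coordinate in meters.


y = L1*sin(th1) + L2*sin(th1+th2) = 1.34*sin(6 deg) + 0.98*sin(-87 deg) = -0.8386

-0.8386 m


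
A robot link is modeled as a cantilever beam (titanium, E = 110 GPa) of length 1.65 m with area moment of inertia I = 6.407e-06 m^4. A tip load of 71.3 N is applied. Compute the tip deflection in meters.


delta = F*L^3/(3*E*I) = 71.3*1.65^3/(3*1.100e+11*6.407e-06)
      = 320.2885125/2114310 = 1.5149e-04

1.5149e-04 m


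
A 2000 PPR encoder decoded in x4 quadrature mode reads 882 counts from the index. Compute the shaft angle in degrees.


angle = counts * 360 / (PPR*4) = 882 * 360 / 8000 = 39.6900

39.6900 degrees


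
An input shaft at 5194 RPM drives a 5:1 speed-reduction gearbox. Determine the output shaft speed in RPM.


omega_out = omega_in / N = 5194 / 5 = 1038.8000

1038.8000 RPM


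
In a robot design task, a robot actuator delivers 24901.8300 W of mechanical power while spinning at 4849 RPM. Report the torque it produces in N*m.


omega = 4849 * 2*pi/60 = 507.786093 rad/s
tau = P / omega = 24901.8300 / 507.786093 = 49.0400

49.0400 N*m


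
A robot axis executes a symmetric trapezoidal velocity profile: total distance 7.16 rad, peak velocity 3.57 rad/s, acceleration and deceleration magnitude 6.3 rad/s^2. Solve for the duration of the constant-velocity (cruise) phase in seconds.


t_acc = v/a = 0.566667 s, d_acc = v^2/(2a) = 1.011500 rad each
d_cruise = 7.16 - 2*1.011500 = 5.137000 rad
t_cruise = d_cruise/v = 5.137000/3.57 = 1.4389

1.4389 s


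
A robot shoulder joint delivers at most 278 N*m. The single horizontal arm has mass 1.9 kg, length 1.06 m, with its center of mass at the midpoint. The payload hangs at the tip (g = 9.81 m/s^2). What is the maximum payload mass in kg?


tau_arm = m_arm*g*(L/2) = 1.9*9.81*1.06/2 = 9.8787 N*m
tau_payload = tau_max - tau_arm = 278 - 9.8787 = 268.1213
m_payload = tau_payload / (g*L) = 268.1213 / (9.81*1.06) = 25.7844

25.7844 kg


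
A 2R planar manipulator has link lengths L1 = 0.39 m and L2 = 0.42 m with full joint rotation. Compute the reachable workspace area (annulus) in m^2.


r_max = L1 + L2 = 0.8100, r_min = |L1 - L2| = 0.0300
A = pi*(r_max^2 - r_min^2) = pi*(0.6561 - 0.0009) = 2.0584

2.0584 m^2


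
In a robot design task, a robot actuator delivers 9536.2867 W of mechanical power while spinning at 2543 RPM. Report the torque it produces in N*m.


omega = 2543 * 2*pi/60 = 266.302337 rad/s
tau = P / omega = 9536.2867 / 266.302337 = 35.8100

35.8100 N*m


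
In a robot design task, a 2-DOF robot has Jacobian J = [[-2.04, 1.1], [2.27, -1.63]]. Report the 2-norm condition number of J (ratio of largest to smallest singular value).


JJ^T eigenvalues: trace(JJ^T) = 13.1814, det(JJ^T) = det(J)^2 = 0.68591524
s_max^2 = (13.1814 + sqrt(171.00564500))/2 = 13.12915634
s_min^2 = (13.1814 - sqrt(171.00564500))/2 = 0.05224366
kappa = s_max/s_min = sqrt(13.12915634/0.05224366) = 15.8526

15.8526


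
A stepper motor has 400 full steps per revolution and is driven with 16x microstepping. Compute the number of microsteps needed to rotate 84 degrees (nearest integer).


step_size = 360/(400*16) = 360/6400 = 0.056250 deg
n = 84/(360/6400) = 84*6400/360 = 1493.3333 -> 1493

1493 steps


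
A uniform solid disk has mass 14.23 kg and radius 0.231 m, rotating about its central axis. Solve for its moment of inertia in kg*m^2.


I = (1/2)*m*R^2 = 0.5*14.23*0.231^2 = 0.3797

0.3797 kg*m^2


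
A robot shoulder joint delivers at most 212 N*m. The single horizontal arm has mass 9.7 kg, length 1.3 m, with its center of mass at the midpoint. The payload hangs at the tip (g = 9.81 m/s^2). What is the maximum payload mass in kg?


tau_arm = m_arm*g*(L/2) = 9.7*9.81*1.3/2 = 61.8520 N*m
tau_payload = tau_max - tau_arm = 212 - 61.8520 = 150.1480
m_payload = tau_payload / (g*L) = 150.1480 / (9.81*1.3) = 11.7735

11.7735 kg


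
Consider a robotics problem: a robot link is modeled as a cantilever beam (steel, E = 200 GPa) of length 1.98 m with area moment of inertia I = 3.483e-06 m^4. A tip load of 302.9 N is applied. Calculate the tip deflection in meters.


delta = F*L^3/(3*E*I) = 302.9*1.98^3/(3*2.000e+11*3.483e-06)
      = 2351.2285368/2089800 = 0.0011

0.0011 m


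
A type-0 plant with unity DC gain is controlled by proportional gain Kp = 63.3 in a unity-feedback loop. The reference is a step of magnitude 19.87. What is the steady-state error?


e_ss = R/(1 + Kp) = 19.87/(1 + 63.3) = 19.87/64.3000 = 0.3090

0.3090


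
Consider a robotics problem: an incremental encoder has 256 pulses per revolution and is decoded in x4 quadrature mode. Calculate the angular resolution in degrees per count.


resolution = 360 / (PPR * 4) = 360 / 1024 = 0.3516

0.3516 degrees


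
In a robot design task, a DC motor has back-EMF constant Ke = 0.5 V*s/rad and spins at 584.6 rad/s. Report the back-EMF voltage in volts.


V_emf = Ke * omega = 0.5*584.6 = 292.3000

292.3000 V


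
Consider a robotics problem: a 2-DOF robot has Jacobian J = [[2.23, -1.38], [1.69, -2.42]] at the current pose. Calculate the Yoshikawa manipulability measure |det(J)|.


det(J) = 2.23*-2.42 - (-1.38)*(1.69) = -3.0644
|det(J)| = 3.0644

3.0644


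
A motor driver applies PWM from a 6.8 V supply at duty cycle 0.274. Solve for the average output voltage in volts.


V_avg = V_supply * D = 6.8*0.274 = 1.8632

1.8632 V


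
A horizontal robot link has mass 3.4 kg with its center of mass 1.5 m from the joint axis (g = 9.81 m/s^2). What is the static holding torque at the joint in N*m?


tau = m*g*L = 3.4 * 9.81 * 1.5 = 50.0310

50.0310 N*m


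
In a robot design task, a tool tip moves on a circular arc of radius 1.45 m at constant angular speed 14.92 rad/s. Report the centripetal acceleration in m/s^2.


a_c = omega^2 * r = 14.92^2 * 1.45 = 322.7793

322.7793 m/s^2


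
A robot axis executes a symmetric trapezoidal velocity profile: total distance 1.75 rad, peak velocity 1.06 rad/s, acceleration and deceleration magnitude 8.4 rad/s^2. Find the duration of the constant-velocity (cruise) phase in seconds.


t_acc = v/a = 0.126190 s, d_acc = v^2/(2a) = 0.066881 rad each
d_cruise = 1.75 - 2*0.066881 = 1.616238 rad
t_cruise = d_cruise/v = 1.616238/1.06 = 1.5248

1.5248 s


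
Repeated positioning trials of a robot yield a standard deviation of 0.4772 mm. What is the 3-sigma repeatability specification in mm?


repeatability = 3*sigma = 3*0.4772 = 1.4316

1.4316 mm


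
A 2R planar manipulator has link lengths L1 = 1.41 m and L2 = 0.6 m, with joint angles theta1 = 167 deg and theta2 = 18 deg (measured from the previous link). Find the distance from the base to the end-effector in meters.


x = L1*cos(th1) + L2*cos(th1+th2) = -1.971579
y = L1*sin(th1) + L2*sin(th1+th2) = 0.264888
d = sqrt(x^2 + y^2) = sqrt(3.887124 + 0.070166) = 1.9893

1.9893 m


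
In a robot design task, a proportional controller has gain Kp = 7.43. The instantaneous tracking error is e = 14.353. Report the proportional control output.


u_P = Kp * e = 7.43 * 14.353 = 106.6428

106.6428


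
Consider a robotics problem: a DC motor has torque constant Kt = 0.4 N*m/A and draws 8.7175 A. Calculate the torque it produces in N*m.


tau = Kt * I = 0.4*8.7175 = 3.4870

3.4870 N*m


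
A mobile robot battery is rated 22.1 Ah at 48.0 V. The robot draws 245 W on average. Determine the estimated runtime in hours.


E = 22.1*48.0 = 1060.8000 Wh
t = E/P = 1060.8000/245 = 4.3298

4.3298 hours


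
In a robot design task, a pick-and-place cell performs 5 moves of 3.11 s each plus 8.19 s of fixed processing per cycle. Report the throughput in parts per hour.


T_cycle = 5*3.11 + 8.19 = 23.7400 s
rate = 3600/T = 151.6428

151.6428 parts/hour


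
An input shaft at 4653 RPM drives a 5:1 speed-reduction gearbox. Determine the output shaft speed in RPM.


omega_out = omega_in / N = 4653 / 5 = 930.6000

930.6000 RPM


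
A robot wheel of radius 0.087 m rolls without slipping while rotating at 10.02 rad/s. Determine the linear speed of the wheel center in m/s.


v = omega * r = 10.02 * 0.087 = 0.8717

0.8717 m/s


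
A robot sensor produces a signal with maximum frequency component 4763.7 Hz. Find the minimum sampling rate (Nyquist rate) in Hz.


f_s,min = 2*f_max = 2*4763.7 = 9527.4000

9527.4000 Hz


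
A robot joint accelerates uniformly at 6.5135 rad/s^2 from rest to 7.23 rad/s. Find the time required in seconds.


t = delta_omega / alpha = 7.23 / 6.5135 = 1.1100

1.1100 s


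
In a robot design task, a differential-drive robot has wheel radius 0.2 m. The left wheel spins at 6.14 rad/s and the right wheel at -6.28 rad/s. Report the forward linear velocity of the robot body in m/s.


v = r*(wR + wL)/2 = 0.2*(-6.28 + 6.14)/2 = -0.0140

-0.0140 m/s


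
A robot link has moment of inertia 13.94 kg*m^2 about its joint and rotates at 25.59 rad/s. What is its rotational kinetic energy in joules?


KE = (1/2)*I*omega^2 = 0.5*13.94*25.59^2 = 4564.2913

4564.2913 J


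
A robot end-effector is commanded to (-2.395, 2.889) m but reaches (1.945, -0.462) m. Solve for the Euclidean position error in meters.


dx = 1.945 - (-2.395) = 4.3400, dy = -0.462 - (2.889) = -3.3510
err = sqrt(18.835600 + 11.229201) = 5.4831

5.4831 m


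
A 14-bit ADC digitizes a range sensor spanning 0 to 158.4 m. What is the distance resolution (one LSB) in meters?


res = range / 2^n = 158.4/2^14 = 158.4/16384 = 0.0097

0.0097 m


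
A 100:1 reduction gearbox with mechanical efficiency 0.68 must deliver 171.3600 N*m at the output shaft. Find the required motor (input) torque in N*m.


tau_in = tau_out / (N * eta) = 171.3600 / (100 * 0.68) = 2.5200

2.5200 N*m


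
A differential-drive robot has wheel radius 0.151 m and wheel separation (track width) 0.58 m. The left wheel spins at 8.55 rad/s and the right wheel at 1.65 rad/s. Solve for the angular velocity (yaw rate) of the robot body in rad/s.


omega = r*(wR - wL)/L = 0.151*(1.65 - (8.55))/0.58 = -1.7964

-1.7964 rad/s


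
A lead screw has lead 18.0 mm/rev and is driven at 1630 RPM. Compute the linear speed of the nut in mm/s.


v = lead * (RPM/60) = 18.0*1630/60 = 489.0000

489.0000 mm/s


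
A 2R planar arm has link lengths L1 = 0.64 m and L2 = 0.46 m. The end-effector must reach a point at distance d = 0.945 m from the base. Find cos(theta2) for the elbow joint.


cos(th2) = (d^2 - L1^2 - L2^2)/(2*L1*L2) = (0.945^2 - 0.64^2 - 0.46^2)/(2*0.64*0.46) = 0.4617

0.4617


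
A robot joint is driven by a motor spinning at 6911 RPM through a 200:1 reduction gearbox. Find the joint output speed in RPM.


omega_joint = omega_motor / N = 6911 / 200 = 34.5550

34.5550 RPM


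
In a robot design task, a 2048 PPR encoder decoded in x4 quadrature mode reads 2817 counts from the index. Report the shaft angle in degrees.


angle = counts * 360 / (PPR*4) = 2817 * 360 / 8192 = 123.7939

123.7939 degrees


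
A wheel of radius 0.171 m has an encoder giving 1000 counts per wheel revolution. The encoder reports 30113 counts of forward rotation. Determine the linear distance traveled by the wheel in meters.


revs = 30113/1000 = 30.113000
d = revs * 2*pi*r = 30.113000 * 2*pi*0.171 = 32.3542

32.3542 m


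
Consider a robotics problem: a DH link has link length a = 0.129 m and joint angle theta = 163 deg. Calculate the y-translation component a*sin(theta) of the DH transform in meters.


a*sin(theta) = 0.129*sin(163 deg) = 0.0377

0.0377 m


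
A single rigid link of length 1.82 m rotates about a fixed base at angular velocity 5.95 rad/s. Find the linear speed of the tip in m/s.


v = L*omega = 1.82 * 5.95 = 10.8290

10.8290 m/s


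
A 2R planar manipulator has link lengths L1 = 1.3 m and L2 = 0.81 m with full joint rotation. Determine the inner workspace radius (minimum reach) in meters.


r_min = |L1 - L2| = |1.3 - 0.81| = 0.4900

0.4900 m


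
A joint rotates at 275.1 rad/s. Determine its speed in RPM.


RPM = 275.1 * 60/(2*pi) = 2627.0115

2627.0115 RPM


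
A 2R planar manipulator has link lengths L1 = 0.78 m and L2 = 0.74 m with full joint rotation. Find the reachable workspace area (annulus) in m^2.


r_max = L1 + L2 = 1.5200, r_min = |L1 - L2| = 0.0400
A = pi*(r_max^2 - r_min^2) = pi*(2.3104 - 0.0016) = 7.2533

7.2533 m^2


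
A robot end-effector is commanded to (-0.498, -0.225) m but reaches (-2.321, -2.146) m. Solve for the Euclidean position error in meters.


dx = -2.321 - (-0.498) = -1.8230, dy = -2.146 - (-0.225) = -1.9210
err = sqrt(3.323329 + 3.690241) = 2.6483

2.6483 m


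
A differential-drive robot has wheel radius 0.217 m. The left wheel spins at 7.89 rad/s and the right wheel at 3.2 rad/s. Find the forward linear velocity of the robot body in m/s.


v = r*(wR + wL)/2 = 0.217*(3.2 + 7.89)/2 = 1.2033

1.2033 m/s


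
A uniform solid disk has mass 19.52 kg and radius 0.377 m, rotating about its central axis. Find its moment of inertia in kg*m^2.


I = (1/2)*m*R^2 = 0.5*19.52*0.377^2 = 1.3872

1.3872 kg*m^2


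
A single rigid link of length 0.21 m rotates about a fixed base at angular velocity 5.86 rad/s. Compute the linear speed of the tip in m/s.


v = L*omega = 0.21 * 5.86 = 1.2306

1.2306 m/s


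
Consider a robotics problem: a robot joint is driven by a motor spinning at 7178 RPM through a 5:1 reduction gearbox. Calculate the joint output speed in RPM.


omega_joint = omega_motor / N = 7178 / 5 = 1435.6000

1435.6000 RPM


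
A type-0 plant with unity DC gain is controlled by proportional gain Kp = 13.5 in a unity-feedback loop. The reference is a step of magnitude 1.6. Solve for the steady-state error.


e_ss = R/(1 + Kp) = 1.6/(1 + 13.5) = 1.6/14.5000 = 0.1103

0.1103


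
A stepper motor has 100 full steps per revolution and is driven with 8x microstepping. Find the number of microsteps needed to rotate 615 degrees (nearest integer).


step_size = 360/(100*8) = 360/800 = 0.450000 deg
n = 615/(360/800) = 615*800/360 = 1366.6667 -> 1367

1367 steps


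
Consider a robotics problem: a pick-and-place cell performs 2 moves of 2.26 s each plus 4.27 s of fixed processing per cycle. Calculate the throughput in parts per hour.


T_cycle = 2*2.26 + 4.27 = 8.7900 s
rate = 3600/T = 409.5563

409.5563 parts/hour


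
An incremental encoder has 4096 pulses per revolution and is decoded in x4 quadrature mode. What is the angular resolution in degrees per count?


resolution = 360 / (PPR * 4) = 360 / 16384 = 0.0220

0.0220 degrees


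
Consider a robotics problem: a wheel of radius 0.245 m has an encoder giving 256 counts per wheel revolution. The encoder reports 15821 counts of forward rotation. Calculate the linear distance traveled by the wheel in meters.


revs = 15821/256 = 61.800781
d = revs * 2*pi*r = 61.800781 * 2*pi*0.245 = 95.1349

95.1349 m


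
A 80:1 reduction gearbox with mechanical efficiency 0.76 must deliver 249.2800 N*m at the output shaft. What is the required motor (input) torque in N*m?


tau_in = tau_out / (N * eta) = 249.2800 / (80 * 0.76) = 4.1000

4.1000 N*m


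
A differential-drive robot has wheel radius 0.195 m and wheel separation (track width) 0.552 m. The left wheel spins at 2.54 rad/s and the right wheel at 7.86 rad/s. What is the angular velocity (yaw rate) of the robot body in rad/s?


omega = r*(wR - wL)/L = 0.195*(7.86 - (2.54))/0.552 = 1.8793

1.8793 rad/s


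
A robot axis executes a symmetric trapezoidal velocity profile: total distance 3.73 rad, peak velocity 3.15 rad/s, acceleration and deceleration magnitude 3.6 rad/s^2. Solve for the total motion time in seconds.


t_acc = v/a = 3.15/3.6 = 0.875000 s
d_acc = v^2/(2a) = 1.378125 rad (each ramp)
d_cruise = 3.73 - 2*1.378125 = 0.973750 rad
t_cruise = 0.973750/3.15 = 0.309127 s
t_total = 2*0.875000 + 0.309127 = 2.0591

2.0591 s


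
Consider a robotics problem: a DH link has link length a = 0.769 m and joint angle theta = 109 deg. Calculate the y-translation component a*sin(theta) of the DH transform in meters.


a*sin(theta) = 0.769*sin(109 deg) = 0.7271

0.7271 m


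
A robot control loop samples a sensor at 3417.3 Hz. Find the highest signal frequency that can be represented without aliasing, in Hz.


f_max = f_s/2 = 3417.3/2 = 1708.6500

1708.6500 Hz


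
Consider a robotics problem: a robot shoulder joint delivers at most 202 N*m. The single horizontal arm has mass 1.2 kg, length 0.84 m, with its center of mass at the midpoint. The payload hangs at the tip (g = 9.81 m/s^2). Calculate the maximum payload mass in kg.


tau_arm = m_arm*g*(L/2) = 1.2*9.81*0.84/2 = 4.9442 N*m
tau_payload = tau_max - tau_arm = 202 - 4.9442 = 197.0558
m_payload = tau_payload / (g*L) = 197.0558 / (9.81*0.84) = 23.9134

23.9134 kg


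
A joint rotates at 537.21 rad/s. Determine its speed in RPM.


RPM = 537.21 * 60/(2*pi) = 5129.9776

5129.9776 RPM


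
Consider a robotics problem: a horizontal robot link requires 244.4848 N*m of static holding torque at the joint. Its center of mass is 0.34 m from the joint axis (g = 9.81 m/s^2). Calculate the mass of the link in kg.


m = tau / (g*L) = 244.4848 / (9.81 * 0.34) = 73.3000

73.3000 kg


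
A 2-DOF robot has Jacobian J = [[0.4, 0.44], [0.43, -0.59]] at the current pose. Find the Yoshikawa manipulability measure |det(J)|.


det(J) = 0.4*-0.59 - (0.44)*(0.43) = -0.4252
|det(J)| = 0.4252

0.4252


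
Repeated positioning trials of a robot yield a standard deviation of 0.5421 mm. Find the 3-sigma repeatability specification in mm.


repeatability = 3*sigma = 3*0.5421 = 1.6263

1.6263 mm


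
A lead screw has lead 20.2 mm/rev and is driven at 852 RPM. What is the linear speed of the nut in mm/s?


v = lead * (RPM/60) = 20.2*852/60 = 286.8400

286.8400 mm/s


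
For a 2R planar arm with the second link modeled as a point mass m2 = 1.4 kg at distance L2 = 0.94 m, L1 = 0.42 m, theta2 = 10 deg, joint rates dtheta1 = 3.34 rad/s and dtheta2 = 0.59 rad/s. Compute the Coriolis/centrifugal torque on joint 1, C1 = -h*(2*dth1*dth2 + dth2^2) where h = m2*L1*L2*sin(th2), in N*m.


h = m2*L1*L2*sin(th2) = 1.4*0.42*0.94*sin(10 deg) = 0.095979
C1 = -h*(2*3.34*0.59 + 0.59^2) = -0.095979*4.2893 = -0.4117

-0.4117 N*m


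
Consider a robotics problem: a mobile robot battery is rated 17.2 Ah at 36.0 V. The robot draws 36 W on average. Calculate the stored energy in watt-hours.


E = capacity * V = 17.2*36.0 = 619.2000

619.2000 Wh


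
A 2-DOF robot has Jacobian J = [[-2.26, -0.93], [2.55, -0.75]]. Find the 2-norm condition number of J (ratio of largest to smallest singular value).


JJ^T eigenvalues: trace(JJ^T) = 13.0375, det(JJ^T) = det(J)^2 = 16.53642225
s_max^2 = (13.0375 + sqrt(103.83071725))/2 = 11.61361794
s_min^2 = (13.0375 - sqrt(103.83071725))/2 = 1.42388206
kappa = s_max/s_min = sqrt(11.61361794/1.42388206) = 2.8559

2.8559


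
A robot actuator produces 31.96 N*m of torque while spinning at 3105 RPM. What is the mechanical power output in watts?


omega = 3105 * 2*pi/60 = 325.154840 rad/s
P = tau * omega = 31.96 * 325.154840 = 10391.9487

10391.9487 W


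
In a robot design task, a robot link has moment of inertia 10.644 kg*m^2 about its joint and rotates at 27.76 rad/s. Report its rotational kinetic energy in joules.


KE = (1/2)*I*omega^2 = 0.5*10.644*27.76^2 = 4101.2269

4101.2269 J


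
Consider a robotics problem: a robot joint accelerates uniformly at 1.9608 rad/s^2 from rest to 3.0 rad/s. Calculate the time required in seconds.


t = delta_omega / alpha = 3.0 / 1.9608 = 1.5300

1.5300 s


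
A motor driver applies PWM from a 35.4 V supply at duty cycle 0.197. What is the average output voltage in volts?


V_avg = V_supply * D = 35.4*0.197 = 6.9738

6.9738 V


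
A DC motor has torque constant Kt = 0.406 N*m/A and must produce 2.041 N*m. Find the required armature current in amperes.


I = tau / Kt = 2.041/0.406 = 5.0271

5.0271 A


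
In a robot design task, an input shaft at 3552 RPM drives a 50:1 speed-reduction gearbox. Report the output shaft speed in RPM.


omega_out = omega_in / N = 3552 / 50 = 71.0400

71.0400 RPM


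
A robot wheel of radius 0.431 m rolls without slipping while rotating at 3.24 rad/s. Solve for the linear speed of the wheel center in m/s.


v = omega * r = 3.24 * 0.431 = 1.3964

1.3964 m/s


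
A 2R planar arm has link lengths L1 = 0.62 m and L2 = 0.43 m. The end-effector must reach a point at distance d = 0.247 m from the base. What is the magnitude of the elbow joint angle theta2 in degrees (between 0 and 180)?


cos(th2) = (d^2 - L1^2 - L2^2)/(2*L1*L2) = (0.247^2 - 0.62^2 - 0.43^2)/(2*0.62*0.43) = -0.95328395
th2 = acos(-0.95328395) = 162.4177 deg

162.4177 degrees


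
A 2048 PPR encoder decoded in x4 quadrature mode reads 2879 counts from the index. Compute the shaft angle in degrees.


angle = counts * 360 / (PPR*4) = 2879 * 360 / 8192 = 126.5186

126.5186 degrees


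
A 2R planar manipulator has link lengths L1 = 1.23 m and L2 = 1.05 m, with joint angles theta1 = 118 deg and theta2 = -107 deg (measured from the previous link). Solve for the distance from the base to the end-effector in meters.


x = L1*cos(th1) + L2*cos(th1+th2) = 0.453259
y = L1*sin(th1) + L2*sin(th1+th2) = 1.286375
d = sqrt(x^2 + y^2) = sqrt(0.205444 + 1.654761) = 1.3639

1.3639 m


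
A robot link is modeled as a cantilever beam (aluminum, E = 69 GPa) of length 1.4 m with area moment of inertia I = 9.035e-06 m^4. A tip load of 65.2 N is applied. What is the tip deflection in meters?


delta = F*L^3/(3*E*I) = 65.2*1.4^3/(3*6.900e+10*9.035e-06)
      = 178.9088/1870245 = 9.5661e-05

9.5661e-05 m


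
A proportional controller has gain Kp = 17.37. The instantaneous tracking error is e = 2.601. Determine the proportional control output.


u_P = Kp * e = 17.37 * 2.601 = 45.1794

45.1794


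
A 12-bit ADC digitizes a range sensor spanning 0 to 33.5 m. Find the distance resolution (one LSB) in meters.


res = range / 2^n = 33.5/2^12 = 33.5/4096 = 0.0082

0.0082 m


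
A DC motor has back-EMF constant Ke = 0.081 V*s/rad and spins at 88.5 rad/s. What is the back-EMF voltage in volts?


V_emf = Ke * omega = 0.081*88.5 = 7.1685

7.1685 V


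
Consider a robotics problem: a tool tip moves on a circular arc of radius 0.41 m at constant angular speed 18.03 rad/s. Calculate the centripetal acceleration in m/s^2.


a_c = omega^2 * r = 18.03^2 * 0.41 = 133.2832

133.2832 m/s^2


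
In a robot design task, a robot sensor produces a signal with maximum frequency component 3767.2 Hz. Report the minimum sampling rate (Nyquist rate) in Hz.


f_s,min = 2*f_max = 2*3767.2 = 7534.4000

7534.4000 Hz


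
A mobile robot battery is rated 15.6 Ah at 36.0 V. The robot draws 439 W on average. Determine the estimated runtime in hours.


E = 15.6*36.0 = 561.6000 Wh
t = E/P = 561.6000/439 = 1.2793

1.2793 hours


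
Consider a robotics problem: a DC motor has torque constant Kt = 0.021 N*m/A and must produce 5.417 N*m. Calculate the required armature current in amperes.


I = tau / Kt = 5.417/0.021 = 257.9524

257.9524 A


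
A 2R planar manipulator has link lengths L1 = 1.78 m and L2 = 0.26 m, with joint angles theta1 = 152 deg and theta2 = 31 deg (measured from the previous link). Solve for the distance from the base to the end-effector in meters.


x = L1*cos(th1) + L2*cos(th1+th2) = -1.831290
y = L1*sin(th1) + L2*sin(th1+th2) = 0.822052
d = sqrt(x^2 + y^2) = sqrt(3.353623 + 0.675769) = 2.0073

2.0073 m


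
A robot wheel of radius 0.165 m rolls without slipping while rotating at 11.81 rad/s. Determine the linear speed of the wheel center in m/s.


v = omega * r = 11.81 * 0.165 = 1.9487

1.9487 m/s


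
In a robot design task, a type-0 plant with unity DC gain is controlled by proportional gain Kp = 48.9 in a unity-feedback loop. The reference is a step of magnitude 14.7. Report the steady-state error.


e_ss = R/(1 + Kp) = 14.7/(1 + 48.9) = 14.7/49.9000 = 0.2946

0.2946


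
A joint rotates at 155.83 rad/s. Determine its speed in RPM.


RPM = 155.83 * 60/(2*pi) = 1488.0669

1488.0669 RPM


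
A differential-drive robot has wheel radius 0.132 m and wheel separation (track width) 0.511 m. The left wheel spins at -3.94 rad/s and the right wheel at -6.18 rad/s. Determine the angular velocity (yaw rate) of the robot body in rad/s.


omega = r*(wR - wL)/L = 0.132*(-6.18 - (-3.94))/0.511 = -0.5786

-0.5786 rad/s


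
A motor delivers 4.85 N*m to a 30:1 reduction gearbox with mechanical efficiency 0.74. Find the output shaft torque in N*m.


tau_out = tau_in * N * eta = 4.85 * 30 * 0.74 = 107.6700

107.6700 N*m


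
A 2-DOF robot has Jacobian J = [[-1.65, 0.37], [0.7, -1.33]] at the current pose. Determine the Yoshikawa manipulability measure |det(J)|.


det(J) = -1.65*-1.33 - (0.37)*(0.7) = 1.9355
|det(J)| = 1.9355

1.9355


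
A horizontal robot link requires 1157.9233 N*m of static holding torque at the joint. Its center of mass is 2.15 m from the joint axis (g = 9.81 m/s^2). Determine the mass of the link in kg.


m = tau / (g*L) = 1157.9233 / (9.81 * 2.15) = 54.9000

54.9000 kg


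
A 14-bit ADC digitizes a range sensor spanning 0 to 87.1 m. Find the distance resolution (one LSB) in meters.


res = range / 2^n = 87.1/2^14 = 87.1/16384 = 0.0053

0.0053 m


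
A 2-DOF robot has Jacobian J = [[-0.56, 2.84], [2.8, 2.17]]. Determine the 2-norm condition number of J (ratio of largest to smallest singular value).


JJ^T eigenvalues: trace(JJ^T) = 20.9281, det(JJ^T) = det(J)^2 = 84.03755584
s_max^2 = (20.9281 + sqrt(101.83514625))/2 = 15.50972008
s_min^2 = (20.9281 - sqrt(101.83514625))/2 = 5.41837992
kappa = s_max/s_min = sqrt(15.50972008/5.41837992) = 1.6919

1.6919


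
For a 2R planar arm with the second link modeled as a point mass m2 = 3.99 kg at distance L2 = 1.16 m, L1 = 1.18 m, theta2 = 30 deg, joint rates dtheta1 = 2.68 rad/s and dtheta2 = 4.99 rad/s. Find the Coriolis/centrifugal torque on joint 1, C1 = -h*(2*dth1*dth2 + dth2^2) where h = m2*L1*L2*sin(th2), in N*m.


h = m2*L1*L2*sin(th2) = 3.99*1.18*1.16*sin(30 deg) = 2.730756
C1 = -h*(2*2.68*4.99 + 4.99^2) = -2.730756*51.6465 = -141.0340

-141.0340 N*m


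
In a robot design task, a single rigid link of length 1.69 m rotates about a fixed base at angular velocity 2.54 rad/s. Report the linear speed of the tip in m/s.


v = L*omega = 1.69 * 2.54 = 4.2926

4.2926 m/s


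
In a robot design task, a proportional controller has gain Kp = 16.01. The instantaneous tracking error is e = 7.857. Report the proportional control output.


u_P = Kp * e = 16.01 * 7.857 = 125.7906

125.7906


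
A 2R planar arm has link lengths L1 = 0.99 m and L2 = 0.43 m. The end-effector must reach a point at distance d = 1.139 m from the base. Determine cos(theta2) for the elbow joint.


cos(th2) = (d^2 - L1^2 - L2^2)/(2*L1*L2) = (1.139^2 - 0.99^2 - 0.43^2)/(2*0.99*0.43) = 0.1554

0.1554


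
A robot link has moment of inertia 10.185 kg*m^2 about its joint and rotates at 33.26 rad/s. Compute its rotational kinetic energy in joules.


KE = (1/2)*I*omega^2 = 0.5*10.185*33.26^2 = 5633.4641

5633.4641 J


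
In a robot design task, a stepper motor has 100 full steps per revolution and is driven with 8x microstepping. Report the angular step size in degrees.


step = 360/(100*8) = 360/800 = 0.4500

0.4500 degrees


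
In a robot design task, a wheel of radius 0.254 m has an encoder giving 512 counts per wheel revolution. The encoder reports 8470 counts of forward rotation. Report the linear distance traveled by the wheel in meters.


revs = 8470/512 = 16.542969
d = revs * 2*pi*r = 16.542969 * 2*pi*0.254 = 26.4014

26.4014 m


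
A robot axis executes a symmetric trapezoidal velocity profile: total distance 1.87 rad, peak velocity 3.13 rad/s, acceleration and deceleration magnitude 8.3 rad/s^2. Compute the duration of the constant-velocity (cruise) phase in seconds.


t_acc = v/a = 0.377108 s, d_acc = v^2/(2a) = 0.590175 rad each
d_cruise = 1.87 - 2*0.590175 = 0.689650 rad
t_cruise = d_cruise/v = 0.689650/3.13 = 0.2203

0.2203 s


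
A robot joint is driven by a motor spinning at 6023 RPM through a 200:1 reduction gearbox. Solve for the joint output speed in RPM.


omega_joint = omega_motor / N = 6023 / 200 = 30.1150

30.1150 RPM


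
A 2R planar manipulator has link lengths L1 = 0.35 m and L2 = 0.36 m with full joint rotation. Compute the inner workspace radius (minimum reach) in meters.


r_min = |L1 - L2| = |0.35 - 0.36| = 0.0100

0.0100 m


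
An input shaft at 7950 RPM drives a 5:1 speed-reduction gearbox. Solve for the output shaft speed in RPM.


omega_out = omega_in / N = 7950 / 5 = 1590.0000

1590.0000 RPM


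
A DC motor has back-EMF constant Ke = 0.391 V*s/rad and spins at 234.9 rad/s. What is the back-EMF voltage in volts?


V_emf = Ke * omega = 0.391*234.9 = 91.8459

91.8459 V


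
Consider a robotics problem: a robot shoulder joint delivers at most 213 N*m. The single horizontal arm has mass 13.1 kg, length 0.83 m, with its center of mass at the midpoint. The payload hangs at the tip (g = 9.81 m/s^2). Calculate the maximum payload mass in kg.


tau_arm = m_arm*g*(L/2) = 13.1*9.81*0.83/2 = 53.3321 N*m
tau_payload = tau_max - tau_arm = 213 - 53.3321 = 159.6679
m_payload = tau_payload / (g*L) = 159.6679 / (9.81*0.83) = 19.6097

19.6097 kg


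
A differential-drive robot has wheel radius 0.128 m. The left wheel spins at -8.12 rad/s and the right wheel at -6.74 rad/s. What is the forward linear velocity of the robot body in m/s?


v = r*(wR + wL)/2 = 0.128*(-6.74 + -8.12)/2 = -0.9510

-0.9510 m/s


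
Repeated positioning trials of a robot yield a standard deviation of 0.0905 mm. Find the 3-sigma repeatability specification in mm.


repeatability = 3*sigma = 3*0.0905 = 0.2715

0.2715 mm


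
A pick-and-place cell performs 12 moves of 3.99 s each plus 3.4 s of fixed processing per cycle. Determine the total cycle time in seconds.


T = 12*3.99 + 3.4 = 51.2800

51.2800 s


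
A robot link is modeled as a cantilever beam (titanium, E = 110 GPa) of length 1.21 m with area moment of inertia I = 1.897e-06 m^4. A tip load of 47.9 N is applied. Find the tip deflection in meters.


delta = F*L^3/(3*E*I) = 47.9*1.21^3/(3*1.100e+11*1.897e-06)
      = 84.8577719/626010 = 1.3555e-04

1.3555e-04 m
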